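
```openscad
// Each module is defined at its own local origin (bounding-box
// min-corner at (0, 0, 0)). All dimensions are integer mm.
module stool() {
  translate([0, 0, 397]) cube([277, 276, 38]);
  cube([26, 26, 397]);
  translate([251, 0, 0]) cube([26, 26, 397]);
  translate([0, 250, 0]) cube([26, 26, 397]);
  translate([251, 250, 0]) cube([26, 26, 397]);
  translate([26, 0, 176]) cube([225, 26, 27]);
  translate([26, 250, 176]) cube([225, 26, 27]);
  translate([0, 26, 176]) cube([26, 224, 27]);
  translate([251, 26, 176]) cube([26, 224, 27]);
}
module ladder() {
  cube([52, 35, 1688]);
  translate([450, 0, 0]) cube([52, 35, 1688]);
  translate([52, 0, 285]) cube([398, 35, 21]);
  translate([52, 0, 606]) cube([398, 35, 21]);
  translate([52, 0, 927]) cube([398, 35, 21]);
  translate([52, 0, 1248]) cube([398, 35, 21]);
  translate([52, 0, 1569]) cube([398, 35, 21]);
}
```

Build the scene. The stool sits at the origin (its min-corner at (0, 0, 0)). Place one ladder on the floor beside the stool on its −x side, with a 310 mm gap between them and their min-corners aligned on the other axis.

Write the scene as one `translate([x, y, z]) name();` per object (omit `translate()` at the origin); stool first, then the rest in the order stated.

stool();
translate([-812, 0, 0]) ladder();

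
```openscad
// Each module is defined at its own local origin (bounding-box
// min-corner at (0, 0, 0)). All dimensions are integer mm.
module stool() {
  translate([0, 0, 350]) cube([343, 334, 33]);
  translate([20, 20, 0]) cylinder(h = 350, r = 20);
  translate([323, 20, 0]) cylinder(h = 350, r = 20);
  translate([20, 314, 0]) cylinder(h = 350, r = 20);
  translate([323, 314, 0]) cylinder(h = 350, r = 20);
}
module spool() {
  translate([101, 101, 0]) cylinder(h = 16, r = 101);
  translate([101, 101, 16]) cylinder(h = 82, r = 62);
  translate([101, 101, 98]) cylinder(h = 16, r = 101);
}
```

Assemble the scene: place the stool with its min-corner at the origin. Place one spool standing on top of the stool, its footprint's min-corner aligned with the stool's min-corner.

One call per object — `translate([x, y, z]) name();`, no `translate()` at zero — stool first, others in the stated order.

stool();
translate([0, 0, 383]) spool();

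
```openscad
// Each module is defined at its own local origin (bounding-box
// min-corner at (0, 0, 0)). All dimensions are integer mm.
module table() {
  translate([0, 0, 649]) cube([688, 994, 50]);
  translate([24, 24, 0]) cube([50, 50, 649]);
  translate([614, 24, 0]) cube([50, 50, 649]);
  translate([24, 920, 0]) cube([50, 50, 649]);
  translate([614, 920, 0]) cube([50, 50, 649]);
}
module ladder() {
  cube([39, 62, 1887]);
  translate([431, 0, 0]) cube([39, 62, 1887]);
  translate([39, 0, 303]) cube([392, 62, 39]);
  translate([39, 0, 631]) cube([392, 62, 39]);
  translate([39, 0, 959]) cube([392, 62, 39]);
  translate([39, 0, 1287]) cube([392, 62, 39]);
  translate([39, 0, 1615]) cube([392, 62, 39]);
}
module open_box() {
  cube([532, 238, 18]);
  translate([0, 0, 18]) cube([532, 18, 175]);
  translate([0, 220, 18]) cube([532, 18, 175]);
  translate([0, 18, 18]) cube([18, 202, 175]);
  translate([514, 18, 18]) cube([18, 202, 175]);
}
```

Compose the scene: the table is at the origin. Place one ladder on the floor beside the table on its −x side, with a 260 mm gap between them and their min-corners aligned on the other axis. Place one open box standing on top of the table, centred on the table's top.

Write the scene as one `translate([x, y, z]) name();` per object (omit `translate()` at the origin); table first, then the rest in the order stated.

table();
translate([-730, 0, 0]) ladder();
translate([78, 378, 699]) open_box();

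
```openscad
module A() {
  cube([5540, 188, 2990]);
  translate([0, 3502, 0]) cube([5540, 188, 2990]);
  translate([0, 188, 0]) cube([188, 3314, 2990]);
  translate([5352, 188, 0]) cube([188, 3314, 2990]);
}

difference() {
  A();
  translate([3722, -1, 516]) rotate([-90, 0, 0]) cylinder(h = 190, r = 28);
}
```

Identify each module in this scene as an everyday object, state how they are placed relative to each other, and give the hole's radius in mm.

A is a house frame. The house frame has a circular hole through its front wall. The hole's radius is 28 mm.

The subtracted cylinder has r = 28 mm.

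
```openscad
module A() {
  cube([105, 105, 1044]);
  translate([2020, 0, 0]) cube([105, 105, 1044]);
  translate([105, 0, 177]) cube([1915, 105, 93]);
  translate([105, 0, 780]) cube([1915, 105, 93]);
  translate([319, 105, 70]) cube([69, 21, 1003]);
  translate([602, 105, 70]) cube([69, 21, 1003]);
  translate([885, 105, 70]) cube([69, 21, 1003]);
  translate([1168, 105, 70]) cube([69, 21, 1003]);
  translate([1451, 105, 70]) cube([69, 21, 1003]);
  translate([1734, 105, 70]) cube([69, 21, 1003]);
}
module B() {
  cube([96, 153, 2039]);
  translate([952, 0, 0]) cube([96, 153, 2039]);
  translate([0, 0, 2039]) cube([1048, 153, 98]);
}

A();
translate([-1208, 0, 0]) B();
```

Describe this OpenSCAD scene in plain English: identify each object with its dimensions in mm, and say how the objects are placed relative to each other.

A is a fence section. Two 105×105 mm posts, 1044 mm tall, stand on the floor with a clear span of 1915 mm between their inner faces. Two horizontal rails of 105×93 mm section span the gap between the posts with their undersides at z = 177 mm and z = 780 mm, flush with the posts' −y face. 6 pickets, each 69 mm wide, 21 mm thick and 1003 mm tall, are fixed to the +y face of the rails with their bottoms at z = 70 mm, evenly spaced across the span with equal gaps (rounded down to the nearest mm) at the −x end and between each pair — any rounding remainder accumulates at the +x end.

B is a door frame. The clear opening is 856 mm wide and 2039 mm high. Two 96 mm wide jambs, 153 mm deep, stand either side of the opening from the floor to the top of the opening. A 98 mm thick head sits across the top of both jambs, spanning the full outside width of the frame.

The door frame is on the floor beside the fence section on its −x side.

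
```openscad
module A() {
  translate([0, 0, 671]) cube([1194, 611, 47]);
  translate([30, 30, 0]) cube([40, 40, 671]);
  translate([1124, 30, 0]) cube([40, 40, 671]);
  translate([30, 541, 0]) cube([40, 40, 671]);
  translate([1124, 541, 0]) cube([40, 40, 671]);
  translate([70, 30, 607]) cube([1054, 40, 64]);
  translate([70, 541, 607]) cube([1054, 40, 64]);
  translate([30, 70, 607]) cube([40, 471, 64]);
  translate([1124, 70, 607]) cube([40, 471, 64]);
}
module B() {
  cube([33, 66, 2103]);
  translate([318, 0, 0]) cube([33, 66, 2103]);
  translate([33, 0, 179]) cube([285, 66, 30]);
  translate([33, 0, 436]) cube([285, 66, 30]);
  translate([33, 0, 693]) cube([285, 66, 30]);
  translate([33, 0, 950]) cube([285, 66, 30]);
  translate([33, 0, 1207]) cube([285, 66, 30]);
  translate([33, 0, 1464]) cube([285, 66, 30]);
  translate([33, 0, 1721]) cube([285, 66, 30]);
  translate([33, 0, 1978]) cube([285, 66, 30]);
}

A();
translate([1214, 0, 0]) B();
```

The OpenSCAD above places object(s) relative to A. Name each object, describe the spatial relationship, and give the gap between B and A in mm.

The ladder's nearest face is 20 mm from the table's +x face.

A is a table. B is a ladder. The ladder is on the floor beside the table on its +x side. The gap between the ladder and the table is 20 mm.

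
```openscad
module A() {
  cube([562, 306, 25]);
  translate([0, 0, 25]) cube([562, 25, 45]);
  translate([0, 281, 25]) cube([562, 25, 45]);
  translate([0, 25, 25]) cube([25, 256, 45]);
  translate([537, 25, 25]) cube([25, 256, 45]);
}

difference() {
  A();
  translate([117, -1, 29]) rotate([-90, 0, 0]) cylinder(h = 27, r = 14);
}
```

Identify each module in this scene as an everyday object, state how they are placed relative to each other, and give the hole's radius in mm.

The subtracted cylinder has r = 14 mm.

A is an open box. The open box has a circular hole through its front wall. The hole's radius is 14 mm.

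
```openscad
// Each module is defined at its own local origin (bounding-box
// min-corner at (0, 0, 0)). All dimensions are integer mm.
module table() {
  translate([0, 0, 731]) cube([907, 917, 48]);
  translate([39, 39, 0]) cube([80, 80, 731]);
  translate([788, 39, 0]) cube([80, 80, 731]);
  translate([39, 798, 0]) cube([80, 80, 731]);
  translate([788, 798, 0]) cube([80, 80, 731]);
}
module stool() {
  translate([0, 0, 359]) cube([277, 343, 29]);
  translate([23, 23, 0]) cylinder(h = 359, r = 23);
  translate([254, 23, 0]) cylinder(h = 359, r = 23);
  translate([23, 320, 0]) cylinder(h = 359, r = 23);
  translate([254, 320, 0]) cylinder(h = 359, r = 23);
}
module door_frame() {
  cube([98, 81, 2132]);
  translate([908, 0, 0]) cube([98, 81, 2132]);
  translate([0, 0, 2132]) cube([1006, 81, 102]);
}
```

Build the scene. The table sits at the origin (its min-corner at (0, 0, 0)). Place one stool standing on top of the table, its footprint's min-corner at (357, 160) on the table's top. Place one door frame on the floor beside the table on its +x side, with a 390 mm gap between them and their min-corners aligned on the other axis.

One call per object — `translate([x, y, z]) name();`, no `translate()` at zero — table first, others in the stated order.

table();
translate([357, 160, 779]) stool();
translate([1297, 0, 0]) door_frame();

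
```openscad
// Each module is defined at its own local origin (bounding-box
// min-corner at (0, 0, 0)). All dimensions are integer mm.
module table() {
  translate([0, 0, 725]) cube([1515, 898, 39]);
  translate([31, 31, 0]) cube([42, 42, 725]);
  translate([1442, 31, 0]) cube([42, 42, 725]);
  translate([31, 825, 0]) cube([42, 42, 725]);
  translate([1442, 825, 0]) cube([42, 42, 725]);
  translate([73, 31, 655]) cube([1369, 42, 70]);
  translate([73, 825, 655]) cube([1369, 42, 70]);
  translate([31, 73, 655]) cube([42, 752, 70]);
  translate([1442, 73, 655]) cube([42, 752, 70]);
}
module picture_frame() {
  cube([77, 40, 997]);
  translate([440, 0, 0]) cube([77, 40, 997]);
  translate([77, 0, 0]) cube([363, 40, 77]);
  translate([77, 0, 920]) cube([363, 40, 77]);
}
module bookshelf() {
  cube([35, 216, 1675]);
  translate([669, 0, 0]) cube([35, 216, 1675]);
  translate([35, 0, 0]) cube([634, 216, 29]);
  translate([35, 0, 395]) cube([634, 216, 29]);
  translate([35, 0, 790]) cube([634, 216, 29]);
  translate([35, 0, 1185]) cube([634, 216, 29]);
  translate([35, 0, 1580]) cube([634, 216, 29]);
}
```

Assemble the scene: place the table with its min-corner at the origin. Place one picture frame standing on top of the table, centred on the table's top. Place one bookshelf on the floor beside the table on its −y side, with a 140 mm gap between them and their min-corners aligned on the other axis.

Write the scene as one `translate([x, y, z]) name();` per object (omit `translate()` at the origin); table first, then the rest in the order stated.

table();
translate([499, 429, 764]) picture_frame();
translate([0, -356, 0]) bookshelf();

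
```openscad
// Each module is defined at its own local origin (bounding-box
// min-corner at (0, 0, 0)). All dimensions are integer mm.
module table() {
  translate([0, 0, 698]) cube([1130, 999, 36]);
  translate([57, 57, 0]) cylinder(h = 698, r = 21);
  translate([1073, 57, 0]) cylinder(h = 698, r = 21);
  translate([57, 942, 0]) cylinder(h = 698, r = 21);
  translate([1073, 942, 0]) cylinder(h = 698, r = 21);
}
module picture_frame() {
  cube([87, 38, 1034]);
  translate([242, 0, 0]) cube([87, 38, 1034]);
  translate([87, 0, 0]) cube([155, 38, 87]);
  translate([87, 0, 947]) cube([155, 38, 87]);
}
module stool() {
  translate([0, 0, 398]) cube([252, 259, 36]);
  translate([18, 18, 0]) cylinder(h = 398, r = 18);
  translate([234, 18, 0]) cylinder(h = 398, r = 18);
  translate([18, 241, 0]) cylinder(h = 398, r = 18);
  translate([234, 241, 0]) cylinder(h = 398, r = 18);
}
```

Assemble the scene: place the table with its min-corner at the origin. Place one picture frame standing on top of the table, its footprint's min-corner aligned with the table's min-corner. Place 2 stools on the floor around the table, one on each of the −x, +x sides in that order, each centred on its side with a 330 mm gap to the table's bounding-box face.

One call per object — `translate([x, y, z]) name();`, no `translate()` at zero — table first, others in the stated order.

table();
translate([0, 0, 734]) picture_frame();
translate([-582, 370, 0]) stool();
translate([1460, 370, 0]) stool();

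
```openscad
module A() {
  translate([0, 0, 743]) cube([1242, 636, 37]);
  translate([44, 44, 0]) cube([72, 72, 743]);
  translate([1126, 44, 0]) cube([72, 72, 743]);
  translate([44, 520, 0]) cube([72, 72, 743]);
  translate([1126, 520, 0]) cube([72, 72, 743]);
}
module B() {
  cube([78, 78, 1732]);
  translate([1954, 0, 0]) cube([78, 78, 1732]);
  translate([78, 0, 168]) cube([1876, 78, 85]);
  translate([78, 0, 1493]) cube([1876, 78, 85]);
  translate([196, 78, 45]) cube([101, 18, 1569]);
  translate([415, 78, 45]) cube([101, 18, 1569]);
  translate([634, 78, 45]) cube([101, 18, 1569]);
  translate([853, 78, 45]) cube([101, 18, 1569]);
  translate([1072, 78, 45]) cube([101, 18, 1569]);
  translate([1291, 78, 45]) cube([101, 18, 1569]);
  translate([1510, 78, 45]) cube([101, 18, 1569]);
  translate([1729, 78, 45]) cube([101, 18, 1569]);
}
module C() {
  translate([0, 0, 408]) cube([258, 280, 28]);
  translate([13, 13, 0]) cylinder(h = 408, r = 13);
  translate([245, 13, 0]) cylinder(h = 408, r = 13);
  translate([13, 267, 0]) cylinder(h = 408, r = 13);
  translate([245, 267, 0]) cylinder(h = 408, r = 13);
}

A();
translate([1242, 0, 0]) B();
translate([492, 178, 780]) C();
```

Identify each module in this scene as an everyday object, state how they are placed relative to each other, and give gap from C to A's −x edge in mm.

The stool's min-x is at 492; the table's min-x is 0; gap = 492 mm.

A is a table. B is a fence section. C is a stool. The fence section is against the table's +x side, with their −y faces flush. The stool is on top of the table, centred. The gap from the stool to the table's −x edge is 492 mm.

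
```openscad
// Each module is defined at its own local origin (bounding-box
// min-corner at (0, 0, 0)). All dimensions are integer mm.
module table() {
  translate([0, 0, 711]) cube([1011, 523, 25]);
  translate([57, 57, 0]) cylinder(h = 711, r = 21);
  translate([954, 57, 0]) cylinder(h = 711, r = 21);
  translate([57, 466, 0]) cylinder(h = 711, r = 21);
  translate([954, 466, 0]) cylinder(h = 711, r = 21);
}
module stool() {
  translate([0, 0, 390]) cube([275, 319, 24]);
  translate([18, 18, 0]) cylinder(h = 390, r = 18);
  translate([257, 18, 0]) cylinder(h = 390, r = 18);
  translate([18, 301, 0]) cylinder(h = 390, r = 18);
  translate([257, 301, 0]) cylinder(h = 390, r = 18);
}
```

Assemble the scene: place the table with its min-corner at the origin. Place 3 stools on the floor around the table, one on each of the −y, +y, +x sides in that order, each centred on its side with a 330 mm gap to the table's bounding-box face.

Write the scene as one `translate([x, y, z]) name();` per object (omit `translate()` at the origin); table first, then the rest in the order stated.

table();
translate([368, -649, 0]) stool();
translate([368, 853, 0]) stool();
translate([1341, 102, 0]) stool();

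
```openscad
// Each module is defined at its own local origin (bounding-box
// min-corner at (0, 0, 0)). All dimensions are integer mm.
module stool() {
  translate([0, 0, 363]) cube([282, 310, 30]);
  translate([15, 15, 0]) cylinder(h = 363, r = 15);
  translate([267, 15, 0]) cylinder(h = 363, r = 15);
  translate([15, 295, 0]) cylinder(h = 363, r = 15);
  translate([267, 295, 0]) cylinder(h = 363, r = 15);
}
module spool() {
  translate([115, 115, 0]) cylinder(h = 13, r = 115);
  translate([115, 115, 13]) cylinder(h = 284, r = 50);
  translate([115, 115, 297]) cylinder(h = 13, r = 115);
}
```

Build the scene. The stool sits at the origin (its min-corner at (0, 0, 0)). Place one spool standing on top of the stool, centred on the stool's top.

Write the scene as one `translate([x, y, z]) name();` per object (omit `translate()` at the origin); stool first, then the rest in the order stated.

stool();
translate([26, 40, 393]) spool();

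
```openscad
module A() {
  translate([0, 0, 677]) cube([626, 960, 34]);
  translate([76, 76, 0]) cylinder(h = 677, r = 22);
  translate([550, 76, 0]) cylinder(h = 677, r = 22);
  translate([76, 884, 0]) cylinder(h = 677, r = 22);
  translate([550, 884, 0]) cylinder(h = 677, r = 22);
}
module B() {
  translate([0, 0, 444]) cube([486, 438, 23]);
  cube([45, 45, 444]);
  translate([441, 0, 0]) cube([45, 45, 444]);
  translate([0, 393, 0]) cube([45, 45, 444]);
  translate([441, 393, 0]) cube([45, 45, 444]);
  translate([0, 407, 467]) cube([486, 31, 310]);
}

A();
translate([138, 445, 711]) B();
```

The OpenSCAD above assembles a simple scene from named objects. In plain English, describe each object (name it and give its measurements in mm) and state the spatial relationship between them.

A is a table with a 626×960 mm rectangular top, 34 mm thick, top surface at z = 711 mm, supported by four round legs of 44 mm diameter, each leg's bounding box inset 54 mm from the nearest pair of top edges, running from the floor.

B is a chair. The seat is a 486×438×23 mm slab with its top at z = 467 mm, on four 45×45 mm corner legs (flush with the seat edges, standing on z = 0). A flat backrest 31 mm thick, 310 mm tall, spans the full seat width and rises from the seat top along its +y edge, rear face flush with the rear of the seat.

The chair is on top of the table.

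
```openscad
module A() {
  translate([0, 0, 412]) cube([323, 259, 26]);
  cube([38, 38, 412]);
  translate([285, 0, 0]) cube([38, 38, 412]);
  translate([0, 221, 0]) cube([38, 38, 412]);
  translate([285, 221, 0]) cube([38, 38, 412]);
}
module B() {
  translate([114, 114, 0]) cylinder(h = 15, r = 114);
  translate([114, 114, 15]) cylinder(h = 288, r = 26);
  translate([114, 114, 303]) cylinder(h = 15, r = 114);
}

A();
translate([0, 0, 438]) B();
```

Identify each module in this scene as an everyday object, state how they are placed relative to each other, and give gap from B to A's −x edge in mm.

The spool's min-x is at 0; the stool's min-x is 0; gap = 0 mm.

A is a stool. B is a spool. The spool is on top of the stool. The gap from the spool to the stool's −x edge is 0 mm.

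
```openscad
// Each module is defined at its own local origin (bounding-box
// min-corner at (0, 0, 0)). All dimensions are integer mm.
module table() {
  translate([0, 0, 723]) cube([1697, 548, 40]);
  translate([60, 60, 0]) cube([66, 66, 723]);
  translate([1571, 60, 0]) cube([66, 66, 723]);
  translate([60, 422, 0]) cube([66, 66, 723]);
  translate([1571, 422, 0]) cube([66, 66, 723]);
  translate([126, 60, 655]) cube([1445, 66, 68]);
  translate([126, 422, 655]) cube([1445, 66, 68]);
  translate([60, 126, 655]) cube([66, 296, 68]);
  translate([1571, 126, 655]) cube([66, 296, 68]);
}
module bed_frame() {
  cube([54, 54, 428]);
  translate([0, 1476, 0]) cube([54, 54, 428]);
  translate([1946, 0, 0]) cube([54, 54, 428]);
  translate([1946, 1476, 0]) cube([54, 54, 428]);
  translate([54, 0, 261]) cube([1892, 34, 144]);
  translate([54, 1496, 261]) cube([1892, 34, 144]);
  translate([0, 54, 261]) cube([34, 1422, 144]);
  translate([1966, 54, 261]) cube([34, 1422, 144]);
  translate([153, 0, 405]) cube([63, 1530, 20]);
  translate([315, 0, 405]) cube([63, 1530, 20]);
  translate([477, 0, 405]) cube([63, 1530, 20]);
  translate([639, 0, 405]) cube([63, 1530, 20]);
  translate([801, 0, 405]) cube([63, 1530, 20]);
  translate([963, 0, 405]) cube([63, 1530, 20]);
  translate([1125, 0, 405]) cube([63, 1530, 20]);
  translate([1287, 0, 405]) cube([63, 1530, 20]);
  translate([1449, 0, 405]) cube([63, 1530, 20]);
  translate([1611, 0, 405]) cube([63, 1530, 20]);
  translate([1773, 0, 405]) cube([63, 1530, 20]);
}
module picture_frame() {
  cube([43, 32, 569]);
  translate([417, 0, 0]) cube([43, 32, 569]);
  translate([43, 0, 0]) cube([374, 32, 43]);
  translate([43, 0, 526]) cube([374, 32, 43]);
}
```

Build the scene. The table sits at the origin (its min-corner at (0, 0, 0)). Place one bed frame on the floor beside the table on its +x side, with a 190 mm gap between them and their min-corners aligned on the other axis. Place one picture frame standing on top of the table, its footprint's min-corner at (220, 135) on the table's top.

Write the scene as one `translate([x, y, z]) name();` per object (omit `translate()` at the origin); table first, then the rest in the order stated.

table();
translate([1887, 0, 0]) bed_frame();
translate([220, 135, 763]) picture_frame();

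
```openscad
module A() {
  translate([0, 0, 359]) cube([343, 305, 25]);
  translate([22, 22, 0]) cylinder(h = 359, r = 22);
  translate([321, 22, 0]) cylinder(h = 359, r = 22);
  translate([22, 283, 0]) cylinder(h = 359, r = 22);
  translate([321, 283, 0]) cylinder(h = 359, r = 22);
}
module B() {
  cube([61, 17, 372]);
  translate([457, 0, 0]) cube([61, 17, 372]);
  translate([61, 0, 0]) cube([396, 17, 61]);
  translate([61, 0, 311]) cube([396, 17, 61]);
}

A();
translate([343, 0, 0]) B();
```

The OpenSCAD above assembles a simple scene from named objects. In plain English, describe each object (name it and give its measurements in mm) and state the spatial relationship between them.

A is a four-legged stool. The seat is a 343×305×25 mm slab whose top surface is at z = 384 mm; four round legs, each 44 mm in diameter, run from the floor (z = 0) to the underside of the seat, each leg's axis is inset half a diameter from the nearest pair of seat edges (so the leg's bounding box is flush with the corner).

B is a picture frame with a 396×250 mm rectangular opening (x by z) and a uniform 61 mm border on every side. Frame depth is 17 mm along y. It is built from two vertical stiles running the full outside height and two horizontal rails spanning the gap between the stiles.

The picture frame is against the stool's +x side, with their −y faces flush.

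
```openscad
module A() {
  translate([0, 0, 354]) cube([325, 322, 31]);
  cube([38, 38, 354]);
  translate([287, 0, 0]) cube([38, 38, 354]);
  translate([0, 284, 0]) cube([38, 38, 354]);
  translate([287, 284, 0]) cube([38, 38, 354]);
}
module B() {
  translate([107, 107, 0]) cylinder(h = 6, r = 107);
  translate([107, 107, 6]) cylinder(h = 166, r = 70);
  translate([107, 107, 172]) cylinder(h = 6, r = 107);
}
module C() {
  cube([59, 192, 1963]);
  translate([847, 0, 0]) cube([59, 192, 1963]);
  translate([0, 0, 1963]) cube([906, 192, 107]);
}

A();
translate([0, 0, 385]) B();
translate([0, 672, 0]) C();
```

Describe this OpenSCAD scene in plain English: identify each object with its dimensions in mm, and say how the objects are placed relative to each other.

A is a four-legged stool. The seat is a 325×322×31 mm slab whose top surface is at z = 385 mm; four square legs, each 38×38 mm in cross-section, run from the floor (z = 0) to the underside of the seat, each flush with a corner of the seat.

B is a spool: two coaxial disc flanges of radius 107 mm and thickness 6 mm, joined by a core cylinder of radius 70 mm and height 166 mm. The lower flange rests on z = 0 and the three cylinders share a vertical axis.

C is a rectangular door frame: two vertical jambs of 59×192 mm section, 1963 mm tall, with a clear opening 788 mm wide between their inner faces. A header 107 mm tall and 192 mm deep lies on top of the jambs and spans the full outside width.

The spool is on top of the stool. The door frame is on the floor beside the stool on its +y side.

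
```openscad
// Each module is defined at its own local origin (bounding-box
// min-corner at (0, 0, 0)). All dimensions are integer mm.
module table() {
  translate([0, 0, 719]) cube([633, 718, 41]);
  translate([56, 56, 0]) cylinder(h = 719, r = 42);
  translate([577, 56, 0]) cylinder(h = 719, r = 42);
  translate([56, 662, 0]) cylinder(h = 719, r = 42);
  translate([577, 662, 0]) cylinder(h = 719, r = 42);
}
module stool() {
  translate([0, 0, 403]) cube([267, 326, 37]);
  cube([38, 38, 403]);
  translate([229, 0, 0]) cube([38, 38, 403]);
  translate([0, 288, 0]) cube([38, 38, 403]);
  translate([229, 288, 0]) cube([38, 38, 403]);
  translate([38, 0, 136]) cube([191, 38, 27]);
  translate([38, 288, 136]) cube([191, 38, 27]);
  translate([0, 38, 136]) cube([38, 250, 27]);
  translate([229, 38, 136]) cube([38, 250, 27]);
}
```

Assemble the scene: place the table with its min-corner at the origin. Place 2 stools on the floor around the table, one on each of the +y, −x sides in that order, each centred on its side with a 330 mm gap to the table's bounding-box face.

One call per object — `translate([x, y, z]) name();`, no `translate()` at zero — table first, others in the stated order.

table();
translate([183, 1048, 0]) stool();
translate([-597, 196, 0]) stool();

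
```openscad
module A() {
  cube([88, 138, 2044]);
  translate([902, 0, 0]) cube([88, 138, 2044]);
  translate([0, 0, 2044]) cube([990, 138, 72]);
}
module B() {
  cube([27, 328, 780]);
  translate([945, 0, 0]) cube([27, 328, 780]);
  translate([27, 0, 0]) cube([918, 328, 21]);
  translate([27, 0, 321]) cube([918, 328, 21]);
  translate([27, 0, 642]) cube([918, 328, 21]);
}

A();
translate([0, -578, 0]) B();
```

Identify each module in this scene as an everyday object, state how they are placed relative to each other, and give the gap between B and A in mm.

A is a door frame. B is a bookshelf. The bookshelf is on the floor beside the door frame on its −y side. The gap between the bookshelf and the door frame is 250 mm.

The bookshelf's nearest face is 250 mm from the door frame's −y face.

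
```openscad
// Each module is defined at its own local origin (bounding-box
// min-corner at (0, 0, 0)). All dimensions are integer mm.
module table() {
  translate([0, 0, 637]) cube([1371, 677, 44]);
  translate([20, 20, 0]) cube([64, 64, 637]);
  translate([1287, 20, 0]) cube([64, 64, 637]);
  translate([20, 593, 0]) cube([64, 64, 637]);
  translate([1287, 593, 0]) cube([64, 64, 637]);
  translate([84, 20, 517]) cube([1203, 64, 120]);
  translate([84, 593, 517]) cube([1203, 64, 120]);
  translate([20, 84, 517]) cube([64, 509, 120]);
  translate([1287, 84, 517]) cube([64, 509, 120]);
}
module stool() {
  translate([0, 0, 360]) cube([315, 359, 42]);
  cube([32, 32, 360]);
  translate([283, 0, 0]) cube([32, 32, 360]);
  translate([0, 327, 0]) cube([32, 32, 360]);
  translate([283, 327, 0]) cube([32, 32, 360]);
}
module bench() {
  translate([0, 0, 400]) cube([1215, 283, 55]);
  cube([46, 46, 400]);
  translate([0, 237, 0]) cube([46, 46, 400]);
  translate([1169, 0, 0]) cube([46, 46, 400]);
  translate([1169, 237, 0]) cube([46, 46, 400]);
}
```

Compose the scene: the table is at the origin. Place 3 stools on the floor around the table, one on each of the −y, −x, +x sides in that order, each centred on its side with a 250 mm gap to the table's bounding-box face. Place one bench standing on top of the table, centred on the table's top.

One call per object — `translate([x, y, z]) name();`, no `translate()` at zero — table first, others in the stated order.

table();
translate([528, -609, 0]) stool();
translate([-565, 159, 0]) stool();
translate([1621, 159, 0]) stool();
translate([78, 197, 681]) bench();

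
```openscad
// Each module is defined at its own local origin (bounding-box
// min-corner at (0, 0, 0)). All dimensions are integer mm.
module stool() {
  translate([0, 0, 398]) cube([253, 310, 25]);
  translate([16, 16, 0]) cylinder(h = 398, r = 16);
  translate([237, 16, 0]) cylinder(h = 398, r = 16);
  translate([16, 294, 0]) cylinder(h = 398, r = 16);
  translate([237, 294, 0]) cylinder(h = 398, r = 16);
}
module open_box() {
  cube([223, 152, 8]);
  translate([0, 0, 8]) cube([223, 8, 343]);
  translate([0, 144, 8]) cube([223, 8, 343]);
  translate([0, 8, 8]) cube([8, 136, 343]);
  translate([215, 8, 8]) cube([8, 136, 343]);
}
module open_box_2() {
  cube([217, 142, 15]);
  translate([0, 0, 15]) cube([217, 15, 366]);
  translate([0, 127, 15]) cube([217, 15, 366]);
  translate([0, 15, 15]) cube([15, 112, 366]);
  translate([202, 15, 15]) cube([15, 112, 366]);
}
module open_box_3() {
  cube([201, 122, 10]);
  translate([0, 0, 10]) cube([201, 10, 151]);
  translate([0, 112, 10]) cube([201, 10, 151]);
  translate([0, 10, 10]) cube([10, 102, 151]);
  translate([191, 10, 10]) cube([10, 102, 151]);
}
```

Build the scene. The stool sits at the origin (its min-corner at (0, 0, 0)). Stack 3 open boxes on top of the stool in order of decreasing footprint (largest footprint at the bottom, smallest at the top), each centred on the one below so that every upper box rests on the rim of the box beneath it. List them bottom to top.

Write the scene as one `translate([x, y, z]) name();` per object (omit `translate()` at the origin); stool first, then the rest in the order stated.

stool();
translate([15, 79, 423]) open_box();
translate([18, 84, 774]) open_box_2();
translate([26, 94, 1155]) open_box_3();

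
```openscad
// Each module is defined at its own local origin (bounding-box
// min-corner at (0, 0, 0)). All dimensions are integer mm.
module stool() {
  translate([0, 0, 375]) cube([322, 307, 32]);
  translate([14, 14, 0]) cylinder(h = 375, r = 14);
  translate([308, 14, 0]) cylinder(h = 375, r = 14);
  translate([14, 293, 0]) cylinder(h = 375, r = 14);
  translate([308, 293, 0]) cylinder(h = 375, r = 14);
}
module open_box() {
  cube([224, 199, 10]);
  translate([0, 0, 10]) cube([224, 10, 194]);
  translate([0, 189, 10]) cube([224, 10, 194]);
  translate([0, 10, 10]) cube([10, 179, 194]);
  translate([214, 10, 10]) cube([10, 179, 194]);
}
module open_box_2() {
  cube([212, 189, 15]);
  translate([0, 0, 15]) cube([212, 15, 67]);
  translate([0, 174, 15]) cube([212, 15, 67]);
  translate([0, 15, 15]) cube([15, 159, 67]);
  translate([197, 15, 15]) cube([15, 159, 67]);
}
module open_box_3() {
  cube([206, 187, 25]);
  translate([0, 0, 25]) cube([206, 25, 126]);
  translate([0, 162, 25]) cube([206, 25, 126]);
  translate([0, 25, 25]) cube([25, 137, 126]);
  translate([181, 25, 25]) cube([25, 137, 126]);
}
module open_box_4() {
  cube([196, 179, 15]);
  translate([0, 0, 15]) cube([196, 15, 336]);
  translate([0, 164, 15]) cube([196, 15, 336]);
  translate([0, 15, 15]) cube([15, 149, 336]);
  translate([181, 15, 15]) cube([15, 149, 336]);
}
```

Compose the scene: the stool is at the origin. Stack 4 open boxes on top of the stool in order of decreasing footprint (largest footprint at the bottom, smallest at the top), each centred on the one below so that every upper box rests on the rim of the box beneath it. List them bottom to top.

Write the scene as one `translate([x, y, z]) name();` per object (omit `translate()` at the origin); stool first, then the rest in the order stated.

stool();
translate([49, 54, 407]) open_box();
translate([55, 59, 611]) open_box_2();
translate([58, 60, 693]) open_box_3();
translate([63, 64, 844]) open_box_4();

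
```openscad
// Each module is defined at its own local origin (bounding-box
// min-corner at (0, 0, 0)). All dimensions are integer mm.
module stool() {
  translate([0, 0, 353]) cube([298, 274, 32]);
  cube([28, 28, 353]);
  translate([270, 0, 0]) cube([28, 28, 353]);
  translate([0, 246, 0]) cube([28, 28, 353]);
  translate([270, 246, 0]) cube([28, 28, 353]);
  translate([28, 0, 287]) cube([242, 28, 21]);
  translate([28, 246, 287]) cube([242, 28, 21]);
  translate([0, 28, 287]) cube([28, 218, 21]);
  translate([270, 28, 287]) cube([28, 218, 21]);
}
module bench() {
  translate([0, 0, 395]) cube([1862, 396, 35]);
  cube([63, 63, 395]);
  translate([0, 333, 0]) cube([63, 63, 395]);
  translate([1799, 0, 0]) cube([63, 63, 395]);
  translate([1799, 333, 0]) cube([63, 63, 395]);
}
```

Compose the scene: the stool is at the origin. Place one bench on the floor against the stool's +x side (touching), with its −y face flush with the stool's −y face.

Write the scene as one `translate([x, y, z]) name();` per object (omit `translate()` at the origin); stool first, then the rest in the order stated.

stool();
translate([298, 0, 0]) bench();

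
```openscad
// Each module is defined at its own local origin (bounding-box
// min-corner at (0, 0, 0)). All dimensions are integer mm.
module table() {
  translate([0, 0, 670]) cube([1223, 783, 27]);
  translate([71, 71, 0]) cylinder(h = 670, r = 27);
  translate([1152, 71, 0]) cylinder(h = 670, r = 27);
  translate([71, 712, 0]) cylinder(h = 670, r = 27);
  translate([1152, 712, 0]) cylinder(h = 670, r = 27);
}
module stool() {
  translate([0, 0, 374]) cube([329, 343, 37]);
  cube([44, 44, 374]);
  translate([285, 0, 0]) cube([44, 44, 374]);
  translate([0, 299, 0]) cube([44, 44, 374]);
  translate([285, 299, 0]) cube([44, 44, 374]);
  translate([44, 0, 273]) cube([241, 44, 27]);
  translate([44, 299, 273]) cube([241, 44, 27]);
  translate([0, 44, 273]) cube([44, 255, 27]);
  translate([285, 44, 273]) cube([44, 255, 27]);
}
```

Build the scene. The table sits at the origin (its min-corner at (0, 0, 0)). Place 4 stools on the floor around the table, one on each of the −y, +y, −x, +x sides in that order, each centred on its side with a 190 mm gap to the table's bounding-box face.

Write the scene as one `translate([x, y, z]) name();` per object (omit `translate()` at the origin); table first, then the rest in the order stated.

table();
translate([447, -533, 0]) stool();
translate([447, 973, 0]) stool();
translate([-519, 220, 0]) stool();
translate([1413, 220, 0]) stool();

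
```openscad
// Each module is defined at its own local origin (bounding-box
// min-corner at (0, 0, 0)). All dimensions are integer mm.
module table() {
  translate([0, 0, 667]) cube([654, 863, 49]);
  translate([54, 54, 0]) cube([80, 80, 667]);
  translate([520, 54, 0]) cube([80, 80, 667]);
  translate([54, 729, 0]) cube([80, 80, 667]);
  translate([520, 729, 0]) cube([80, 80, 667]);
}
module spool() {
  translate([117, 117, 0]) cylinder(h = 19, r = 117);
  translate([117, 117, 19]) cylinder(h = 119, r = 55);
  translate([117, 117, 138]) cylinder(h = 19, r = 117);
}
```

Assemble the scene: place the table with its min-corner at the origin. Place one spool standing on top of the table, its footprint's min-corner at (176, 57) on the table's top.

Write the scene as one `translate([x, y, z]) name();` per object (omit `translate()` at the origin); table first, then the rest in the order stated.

table();
translate([176, 57, 716]) spool();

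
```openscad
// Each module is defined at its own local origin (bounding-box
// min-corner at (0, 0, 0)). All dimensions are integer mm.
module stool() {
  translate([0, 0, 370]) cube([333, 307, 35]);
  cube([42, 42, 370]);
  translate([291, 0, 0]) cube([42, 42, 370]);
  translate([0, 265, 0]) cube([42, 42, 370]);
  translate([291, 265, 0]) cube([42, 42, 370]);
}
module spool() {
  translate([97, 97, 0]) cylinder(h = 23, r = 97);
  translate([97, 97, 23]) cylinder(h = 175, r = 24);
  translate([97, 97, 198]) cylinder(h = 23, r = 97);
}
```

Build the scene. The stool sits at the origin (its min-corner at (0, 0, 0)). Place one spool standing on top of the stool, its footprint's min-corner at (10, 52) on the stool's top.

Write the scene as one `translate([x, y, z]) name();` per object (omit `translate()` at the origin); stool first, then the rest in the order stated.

stool();
translate([10, 52, 405]) spool();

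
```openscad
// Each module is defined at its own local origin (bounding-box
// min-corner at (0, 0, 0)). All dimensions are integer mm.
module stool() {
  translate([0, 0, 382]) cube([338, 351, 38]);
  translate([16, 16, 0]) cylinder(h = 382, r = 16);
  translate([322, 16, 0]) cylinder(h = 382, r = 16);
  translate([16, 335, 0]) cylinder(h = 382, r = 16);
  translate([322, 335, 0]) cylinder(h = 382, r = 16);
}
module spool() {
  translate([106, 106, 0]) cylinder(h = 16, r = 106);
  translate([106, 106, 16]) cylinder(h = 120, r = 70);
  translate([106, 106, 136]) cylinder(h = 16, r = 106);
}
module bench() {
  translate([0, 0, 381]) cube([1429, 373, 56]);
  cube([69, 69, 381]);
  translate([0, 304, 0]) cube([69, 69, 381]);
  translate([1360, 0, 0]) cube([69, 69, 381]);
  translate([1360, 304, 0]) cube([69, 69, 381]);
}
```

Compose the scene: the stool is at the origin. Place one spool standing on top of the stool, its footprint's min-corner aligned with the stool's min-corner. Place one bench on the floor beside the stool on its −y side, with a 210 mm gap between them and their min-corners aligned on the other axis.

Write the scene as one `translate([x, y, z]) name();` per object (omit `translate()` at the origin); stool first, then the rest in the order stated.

stool();
translate([0, 0, 420]) spool();
translate([0, -583, 0]) bench();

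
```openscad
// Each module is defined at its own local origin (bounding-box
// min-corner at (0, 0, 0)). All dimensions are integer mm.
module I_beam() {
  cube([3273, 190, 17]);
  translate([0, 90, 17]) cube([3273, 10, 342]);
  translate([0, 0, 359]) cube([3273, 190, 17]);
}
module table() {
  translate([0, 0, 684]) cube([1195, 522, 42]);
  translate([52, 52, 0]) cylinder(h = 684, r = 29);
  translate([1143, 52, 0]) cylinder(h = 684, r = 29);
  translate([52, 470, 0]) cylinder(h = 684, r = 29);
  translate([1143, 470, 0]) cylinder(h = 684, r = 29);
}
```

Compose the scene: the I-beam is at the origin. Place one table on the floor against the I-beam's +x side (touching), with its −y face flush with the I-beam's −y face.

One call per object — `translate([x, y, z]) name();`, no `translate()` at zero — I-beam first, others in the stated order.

I_beam();
translate([3273, 0, 0]) table();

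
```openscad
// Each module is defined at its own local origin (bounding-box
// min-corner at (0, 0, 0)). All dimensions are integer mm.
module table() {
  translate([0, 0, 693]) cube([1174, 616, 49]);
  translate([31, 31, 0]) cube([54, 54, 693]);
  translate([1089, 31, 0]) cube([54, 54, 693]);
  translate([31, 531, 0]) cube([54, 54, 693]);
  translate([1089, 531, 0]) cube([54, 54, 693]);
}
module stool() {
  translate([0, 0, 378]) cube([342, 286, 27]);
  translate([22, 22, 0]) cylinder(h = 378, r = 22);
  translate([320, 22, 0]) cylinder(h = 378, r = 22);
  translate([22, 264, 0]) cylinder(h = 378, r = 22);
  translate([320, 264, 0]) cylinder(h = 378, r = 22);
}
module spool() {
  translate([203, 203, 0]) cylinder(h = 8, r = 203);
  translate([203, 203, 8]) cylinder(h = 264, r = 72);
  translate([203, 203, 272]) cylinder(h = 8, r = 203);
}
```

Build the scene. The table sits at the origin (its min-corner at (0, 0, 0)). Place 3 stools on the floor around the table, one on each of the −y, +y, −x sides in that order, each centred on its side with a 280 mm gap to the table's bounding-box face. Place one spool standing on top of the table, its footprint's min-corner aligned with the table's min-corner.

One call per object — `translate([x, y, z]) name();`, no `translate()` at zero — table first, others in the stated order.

table();
translate([416, -566, 0]) stool();
translate([416, 896, 0]) stool();
translate([-622, 165, 0]) stool();
translate([0, 0, 742]) spool();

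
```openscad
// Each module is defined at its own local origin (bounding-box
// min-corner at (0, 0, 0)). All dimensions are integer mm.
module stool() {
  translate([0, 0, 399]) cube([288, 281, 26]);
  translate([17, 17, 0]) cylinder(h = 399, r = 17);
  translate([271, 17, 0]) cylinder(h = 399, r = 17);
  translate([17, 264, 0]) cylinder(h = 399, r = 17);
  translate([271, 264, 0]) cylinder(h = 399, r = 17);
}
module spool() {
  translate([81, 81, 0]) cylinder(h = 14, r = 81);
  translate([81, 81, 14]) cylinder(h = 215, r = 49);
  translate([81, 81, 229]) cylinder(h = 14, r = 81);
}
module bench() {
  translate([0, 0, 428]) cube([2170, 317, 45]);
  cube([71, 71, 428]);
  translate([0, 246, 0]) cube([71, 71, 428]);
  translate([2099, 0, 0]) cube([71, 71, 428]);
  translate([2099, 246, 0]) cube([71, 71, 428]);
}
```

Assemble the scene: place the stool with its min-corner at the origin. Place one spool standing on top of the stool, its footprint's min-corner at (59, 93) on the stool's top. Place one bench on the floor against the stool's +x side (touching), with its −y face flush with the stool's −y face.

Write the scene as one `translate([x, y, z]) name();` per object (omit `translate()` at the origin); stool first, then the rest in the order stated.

stool();
translate([59, 93, 425]) spool();
translate([288, 0, 0]) bench();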